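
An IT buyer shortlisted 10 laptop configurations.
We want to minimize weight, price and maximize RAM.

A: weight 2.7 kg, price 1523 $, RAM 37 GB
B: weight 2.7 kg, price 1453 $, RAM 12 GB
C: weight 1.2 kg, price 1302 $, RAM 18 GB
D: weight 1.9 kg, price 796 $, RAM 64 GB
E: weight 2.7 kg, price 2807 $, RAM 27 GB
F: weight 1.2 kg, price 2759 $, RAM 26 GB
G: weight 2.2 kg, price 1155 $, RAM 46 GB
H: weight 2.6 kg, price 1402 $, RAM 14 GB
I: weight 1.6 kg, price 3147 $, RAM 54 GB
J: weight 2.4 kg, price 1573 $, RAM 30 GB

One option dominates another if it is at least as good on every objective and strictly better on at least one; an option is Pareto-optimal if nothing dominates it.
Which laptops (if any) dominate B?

C: weight 1.2≤2.7, price 1302≤1453, RAM 18≥12 — dominates B.
D: weight 1.9≤2.7, price 796≤1453, RAM 64≥12 — dominates B.
G: weight 2.2≤2.7, price 1155≤1453, RAM 46≥12 — dominates B.
H: weight 2.6≤2.7, price 1402≤1453, RAM 14≥12 — dominates B.
Others (A, E, F, I, J) are each worse than B on at least one objective.

C, D, G, H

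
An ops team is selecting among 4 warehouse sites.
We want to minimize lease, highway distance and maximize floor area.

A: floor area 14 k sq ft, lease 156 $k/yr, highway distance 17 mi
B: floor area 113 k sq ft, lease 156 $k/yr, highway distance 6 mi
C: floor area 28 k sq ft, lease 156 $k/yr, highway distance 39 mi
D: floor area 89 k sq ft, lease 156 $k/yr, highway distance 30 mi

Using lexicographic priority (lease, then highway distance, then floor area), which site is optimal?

B

First minimize lease: best is 156, kept {A, B, C, D}.
Then minimize highway distance: best is 6, kept {B}.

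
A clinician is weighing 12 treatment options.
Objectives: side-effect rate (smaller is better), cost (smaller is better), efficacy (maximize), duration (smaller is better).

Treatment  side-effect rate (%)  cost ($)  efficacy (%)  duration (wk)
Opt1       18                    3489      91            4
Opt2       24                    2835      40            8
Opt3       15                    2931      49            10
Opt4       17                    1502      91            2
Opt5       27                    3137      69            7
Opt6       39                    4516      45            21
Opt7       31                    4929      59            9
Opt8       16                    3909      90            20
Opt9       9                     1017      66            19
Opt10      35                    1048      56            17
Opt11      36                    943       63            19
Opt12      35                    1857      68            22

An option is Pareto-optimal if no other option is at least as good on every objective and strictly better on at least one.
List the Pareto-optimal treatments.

Opt3, Opt4, Opt8, Opt9, Opt10, Opt11

Opt1: dominated by Opt4 (side-effect rate 17≤18, cost 1502≤3489, efficacy 91≥91, duration 2≤4).
Opt2: dominated by Opt4 (side-effect rate 17≤24, cost 1502≤2835, efficacy 91≥40, duration 2≤8).
Opt3: not dominated.
Opt4: not dominated (best duration).
Opt5: dominated by Opt4 (side-effect rate 17≤27, cost 1502≤3137, efficacy 91≥69, duration 2≤7).
Opt6: dominated by Opt1 (side-effect rate 18≤39, cost 3489≤4516, efficacy 91≥45, duration 4≤21).
Opt7: dominated by Opt1 (side-effect rate 18≤31, cost 3489≤4929, efficacy 91≥59, duration 4≤9).
Opt8: not dominated.
Opt9: not dominated (best side-effect rate).
Opt10: not dominated.
Opt11: not dominated (best cost).
Opt12: dominated by Opt4 (side-effect rate 17≤35, cost 1502≤1857, efficacy 91≥68, duration 2≤22).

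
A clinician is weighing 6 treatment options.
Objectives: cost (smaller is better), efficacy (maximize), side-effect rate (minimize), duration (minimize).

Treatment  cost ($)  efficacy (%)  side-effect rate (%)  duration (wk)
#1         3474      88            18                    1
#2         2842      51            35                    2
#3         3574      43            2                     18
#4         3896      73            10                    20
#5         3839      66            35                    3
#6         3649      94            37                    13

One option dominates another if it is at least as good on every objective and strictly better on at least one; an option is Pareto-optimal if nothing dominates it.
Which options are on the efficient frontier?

#1: not dominated (best duration).
#2: not dominated (best cost).
#3: not dominated (best side-effect rate).
#4: not dominated.
#5: dominated by #1 (cost 3474≤3839, efficacy 88≥66, side-effect rate 18≤35, duration 1≤3).
#6: not dominated (best efficacy).

#1, #2, #3, #4, #6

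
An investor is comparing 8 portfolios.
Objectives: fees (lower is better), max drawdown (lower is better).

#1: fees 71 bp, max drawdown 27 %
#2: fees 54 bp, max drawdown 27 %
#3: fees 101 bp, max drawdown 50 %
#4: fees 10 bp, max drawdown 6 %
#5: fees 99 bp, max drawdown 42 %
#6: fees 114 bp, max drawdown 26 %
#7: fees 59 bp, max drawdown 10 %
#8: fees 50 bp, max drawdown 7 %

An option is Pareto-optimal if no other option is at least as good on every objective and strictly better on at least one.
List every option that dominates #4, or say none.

none

#1: worse on fees (71 vs 10).
#2: worse on fees (54 vs 10).
#3: worse on fees (101 vs 10).
#5: worse on fees (99 vs 10).
#6: worse on fees (114 vs 10).
#7: worse on fees (59 vs 10).
#8: worse on fees (50 vs 10).
No option dominates #4.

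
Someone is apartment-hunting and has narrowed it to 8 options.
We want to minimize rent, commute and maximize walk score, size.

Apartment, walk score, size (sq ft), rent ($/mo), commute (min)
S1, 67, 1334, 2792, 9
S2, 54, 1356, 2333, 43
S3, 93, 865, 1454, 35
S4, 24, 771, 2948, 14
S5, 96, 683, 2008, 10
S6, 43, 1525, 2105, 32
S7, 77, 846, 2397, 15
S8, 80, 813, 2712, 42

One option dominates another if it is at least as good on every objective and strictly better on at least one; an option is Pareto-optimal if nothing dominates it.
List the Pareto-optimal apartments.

S1: not dominated (best commute).
S2: not dominated.
S3: not dominated (best rent).
S4: dominated by S1 (walk score 67≥24, size 1334≥771, rent 2792≤2948, commute 9≤14).
S5: not dominated (best walk score).
S6: not dominated (best size).
S7: not dominated.
S8: dominated by S3 (walk score 93≥80, size 865≥813, rent 1454≤2712, commute 35≤42).

S1, S2, S3, S5, S6, S7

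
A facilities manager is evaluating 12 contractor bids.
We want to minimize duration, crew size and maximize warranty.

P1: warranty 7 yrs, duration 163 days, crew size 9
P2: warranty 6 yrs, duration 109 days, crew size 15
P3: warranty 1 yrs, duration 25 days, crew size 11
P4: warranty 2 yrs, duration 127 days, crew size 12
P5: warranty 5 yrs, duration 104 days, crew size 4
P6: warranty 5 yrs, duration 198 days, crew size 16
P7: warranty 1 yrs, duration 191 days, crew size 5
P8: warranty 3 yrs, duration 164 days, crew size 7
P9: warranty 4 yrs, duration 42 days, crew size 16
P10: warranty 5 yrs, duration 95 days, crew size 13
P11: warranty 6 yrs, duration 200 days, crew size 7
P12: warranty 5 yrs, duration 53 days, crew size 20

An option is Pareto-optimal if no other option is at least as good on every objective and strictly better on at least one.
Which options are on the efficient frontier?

P1: not dominated (best warranty).
P2: not dominated.
P3: not dominated (best duration).
P4: dominated by P5 (warranty 5≥2, duration 104≤127, crew size 4≤12).
P5: not dominated (best crew size).
P6: dominated by P1 (warranty 7≥5, duration 163≤198, crew size 9≤16).
P7: dominated by P5 (warranty 5≥1, duration 104≤191, crew size 4≤5).
P8: dominated by P5 (warranty 5≥3, duration 104≤164, crew size 4≤7).
P9: not dominated.
P10: not dominated.
P11: not dominated.
P12: not dominated.

P1, P2, P3, P5, P9, P10, P11, P12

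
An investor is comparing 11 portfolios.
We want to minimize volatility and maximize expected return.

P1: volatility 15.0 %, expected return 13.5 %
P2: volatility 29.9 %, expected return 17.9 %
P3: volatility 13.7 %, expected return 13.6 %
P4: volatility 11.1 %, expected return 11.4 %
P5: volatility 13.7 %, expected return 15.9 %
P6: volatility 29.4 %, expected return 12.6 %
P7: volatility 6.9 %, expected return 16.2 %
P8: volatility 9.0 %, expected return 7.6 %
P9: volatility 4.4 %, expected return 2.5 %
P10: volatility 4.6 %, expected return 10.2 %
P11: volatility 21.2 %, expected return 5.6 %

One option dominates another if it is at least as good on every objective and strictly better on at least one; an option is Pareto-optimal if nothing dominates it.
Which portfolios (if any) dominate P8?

P7: volatility 6.9≤9.0, expected return 16.2≥7.6 — dominates P8.
P10: volatility 4.6≤9.0, expected return 10.2≥7.6 — dominates P8.
Others (P1, P2, P3, P4, P5, P6, P9, P11) are each worse than P8 on at least one objective.

P7, P10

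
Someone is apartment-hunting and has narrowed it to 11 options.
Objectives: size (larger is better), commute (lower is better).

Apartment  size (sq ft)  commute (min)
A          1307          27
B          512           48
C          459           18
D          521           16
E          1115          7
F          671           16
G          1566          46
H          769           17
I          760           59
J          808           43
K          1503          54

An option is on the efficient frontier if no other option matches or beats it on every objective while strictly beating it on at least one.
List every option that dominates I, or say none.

A: size 1307≥760, commute 27≤59 — dominates I.
E: size 1115≥760, commute 7≤59 — dominates I.
G: size 1566≥760, commute 46≤59 — dominates I.
H: size 769≥760, commute 17≤59 — dominates I.
J: size 808≥760, commute 43≤59 — dominates I.
K: size 1503≥760, commute 54≤59 — dominates I.
Others (B, C, D, F) are each worse than I on at least one objective.

A, E, G, H, J, K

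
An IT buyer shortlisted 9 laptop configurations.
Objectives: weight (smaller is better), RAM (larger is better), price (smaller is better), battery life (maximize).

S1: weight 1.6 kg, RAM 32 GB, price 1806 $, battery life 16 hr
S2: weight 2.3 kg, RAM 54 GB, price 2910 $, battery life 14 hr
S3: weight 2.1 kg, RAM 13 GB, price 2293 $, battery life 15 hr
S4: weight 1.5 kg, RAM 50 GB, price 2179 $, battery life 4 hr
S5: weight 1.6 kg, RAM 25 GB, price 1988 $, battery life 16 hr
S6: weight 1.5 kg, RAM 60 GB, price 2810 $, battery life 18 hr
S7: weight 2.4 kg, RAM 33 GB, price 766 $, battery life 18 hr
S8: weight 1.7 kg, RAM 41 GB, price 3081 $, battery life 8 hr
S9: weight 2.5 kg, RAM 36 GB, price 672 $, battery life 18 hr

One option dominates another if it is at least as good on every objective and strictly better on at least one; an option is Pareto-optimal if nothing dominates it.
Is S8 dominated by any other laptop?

S6 vs S8: weight 1.5≤1.7, RAM 60≥41, price 2810≤3081, battery life 18≥8 — S6 is at least as good on every objective and strictly better on at least one, so S6 dominates S8.

Yes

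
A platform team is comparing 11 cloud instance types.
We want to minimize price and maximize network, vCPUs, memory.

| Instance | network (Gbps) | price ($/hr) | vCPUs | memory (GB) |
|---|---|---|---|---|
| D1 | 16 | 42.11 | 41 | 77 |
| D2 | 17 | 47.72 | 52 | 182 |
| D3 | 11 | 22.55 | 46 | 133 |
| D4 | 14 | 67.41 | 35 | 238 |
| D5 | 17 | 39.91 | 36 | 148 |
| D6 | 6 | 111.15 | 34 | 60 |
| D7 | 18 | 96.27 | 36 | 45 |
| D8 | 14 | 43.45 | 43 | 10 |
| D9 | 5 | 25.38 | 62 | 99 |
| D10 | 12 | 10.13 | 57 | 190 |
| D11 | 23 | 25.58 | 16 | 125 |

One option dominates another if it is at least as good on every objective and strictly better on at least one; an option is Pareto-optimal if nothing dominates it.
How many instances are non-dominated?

D1: not dominated.
D2: not dominated.
D3: dominated by D10 (network 12≥11, price 10.13≤22.55, vCPUs 57≥46, memory 190≥133).
D4: not dominated (best memory).
D5: not dominated.
D6: dominated by D1 (network 16≥6, price 42.11≤111.15, vCPUs 41≥34, memory 77≥60).
D7: not dominated.
D8: not dominated.
D9: not dominated (best vCPUs).
D10: not dominated (best price).
D11: not dominated (best network).
Pareto-optimal: D1, D2, D4, D5, D7, D8, D9, D10, D11 → 9.

9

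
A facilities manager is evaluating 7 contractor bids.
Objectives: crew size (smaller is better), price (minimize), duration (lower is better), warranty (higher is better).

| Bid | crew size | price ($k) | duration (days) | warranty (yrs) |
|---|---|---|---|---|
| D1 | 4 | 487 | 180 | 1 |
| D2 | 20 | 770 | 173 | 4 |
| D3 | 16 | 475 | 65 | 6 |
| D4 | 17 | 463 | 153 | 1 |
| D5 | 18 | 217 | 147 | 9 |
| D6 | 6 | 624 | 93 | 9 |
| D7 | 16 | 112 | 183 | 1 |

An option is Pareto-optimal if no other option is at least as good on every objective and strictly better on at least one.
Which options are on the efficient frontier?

D1, D3, D4, D5, D6, D7

D1: not dominated (best crew size).
D2: dominated by D3 (crew size 16≤20, price 475≤770, duration 65≤173, warranty 6≥4).
D3: not dominated (best duration).
D4: not dominated.
D5: not dominated.
D6: not dominated.
D7: not dominated (best price).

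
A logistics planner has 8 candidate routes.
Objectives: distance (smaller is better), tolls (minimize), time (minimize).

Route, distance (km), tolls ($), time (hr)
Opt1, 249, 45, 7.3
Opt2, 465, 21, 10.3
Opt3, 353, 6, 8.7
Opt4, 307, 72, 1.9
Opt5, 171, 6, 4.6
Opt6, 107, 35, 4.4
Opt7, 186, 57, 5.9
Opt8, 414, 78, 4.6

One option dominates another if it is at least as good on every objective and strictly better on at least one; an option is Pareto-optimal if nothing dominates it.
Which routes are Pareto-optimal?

Opt4, Opt5, Opt6

Opt1: dominated by Opt5 (distance 171≤249, tolls 6≤45, time 4.6≤7.3).
Opt2: dominated by Opt3 (distance 353≤465, tolls 6≤21, time 8.7≤10.3).
Opt3: dominated by Opt5 (distance 171≤353, tolls 6≤6, time 4.6≤8.7).
Opt4: not dominated (best time).
Opt5: not dominated.
Opt6: not dominated (best distance).
Opt7: dominated by Opt5 (distance 171≤186, tolls 6≤57, time 4.6≤5.9).
Opt8: dominated by Opt4 (distance 307≤414, tolls 72≤78, time 1.9≤4.6).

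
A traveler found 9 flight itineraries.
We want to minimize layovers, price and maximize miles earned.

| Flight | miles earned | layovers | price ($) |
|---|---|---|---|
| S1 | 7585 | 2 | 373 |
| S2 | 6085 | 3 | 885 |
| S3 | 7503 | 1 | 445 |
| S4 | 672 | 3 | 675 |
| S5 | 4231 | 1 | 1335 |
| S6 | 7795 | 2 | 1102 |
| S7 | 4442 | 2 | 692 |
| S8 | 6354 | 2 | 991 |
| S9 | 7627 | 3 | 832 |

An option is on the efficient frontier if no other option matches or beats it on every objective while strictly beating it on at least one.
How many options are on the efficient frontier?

4

S1: not dominated (best price).
S2: dominated by S1 (miles earned 7585≥6085, layovers 2≤3, price 373≤885).
S3: not dominated.
S4: dominated by S1 (miles earned 7585≥672, layovers 2≤3, price 373≤675).
S5: dominated by S3 (miles earned 7503≥4231, layovers 1≤1, price 445≤1335).
S6: not dominated (best miles earned).
S7: dominated by S1 (miles earned 7585≥4442, layovers 2≤2, price 373≤692).
S8: dominated by S1 (miles earned 7585≥6354, layovers 2≤2, price 373≤991).
S9: not dominated.
Pareto-optimal: S1, S3, S6, S9 → 4.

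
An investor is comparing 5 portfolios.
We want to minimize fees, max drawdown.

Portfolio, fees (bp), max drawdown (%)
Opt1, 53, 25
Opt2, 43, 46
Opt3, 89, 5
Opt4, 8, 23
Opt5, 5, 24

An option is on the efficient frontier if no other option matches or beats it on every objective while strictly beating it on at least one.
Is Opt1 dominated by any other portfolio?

Yes

Opt4 vs Opt1: fees 8≤53, max drawdown 23≤25 — Opt4 is at least as good on every objective and strictly better on at least one, so Opt4 dominates Opt1.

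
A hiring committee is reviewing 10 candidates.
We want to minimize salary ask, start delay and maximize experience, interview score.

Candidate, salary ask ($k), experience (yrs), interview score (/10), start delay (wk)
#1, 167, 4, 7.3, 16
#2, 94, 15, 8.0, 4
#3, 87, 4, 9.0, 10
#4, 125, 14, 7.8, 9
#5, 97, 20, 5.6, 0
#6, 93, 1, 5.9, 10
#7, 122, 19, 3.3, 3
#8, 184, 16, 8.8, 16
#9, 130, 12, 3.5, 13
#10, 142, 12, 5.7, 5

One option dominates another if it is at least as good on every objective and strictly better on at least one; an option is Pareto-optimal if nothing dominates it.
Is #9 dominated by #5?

#5 vs #9: salary ask 97≤130, experience 20≥12, interview score 5.6≥3.5, start delay 0≤13 — #5 is at least as good on every objective with at least one strict improvement.

Yes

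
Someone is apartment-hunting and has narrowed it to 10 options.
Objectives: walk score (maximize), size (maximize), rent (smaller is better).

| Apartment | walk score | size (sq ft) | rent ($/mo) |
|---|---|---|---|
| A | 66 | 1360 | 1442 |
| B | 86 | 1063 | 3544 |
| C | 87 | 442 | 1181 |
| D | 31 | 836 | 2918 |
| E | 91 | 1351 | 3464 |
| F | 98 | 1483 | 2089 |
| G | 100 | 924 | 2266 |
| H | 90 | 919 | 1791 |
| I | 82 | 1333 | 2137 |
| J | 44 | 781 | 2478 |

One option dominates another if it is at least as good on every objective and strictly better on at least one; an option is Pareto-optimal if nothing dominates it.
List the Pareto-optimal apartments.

A: not dominated.
B: dominated by E (walk score 91≥86, size 1351≥1063, rent 3464≤3544).
C: not dominated (best rent).
D: dominated by A (walk score 66≥31, size 1360≥836, rent 1442≤2918).
E: dominated by F (walk score 98≥91, size 1483≥1351, rent 2089≤3464).
F: not dominated (best size).
G: not dominated (best walk score).
H: not dominated.
I: dominated by F (walk score 98≥82, size 1483≥1333, rent 2089≤2137).
J: dominated by A (walk score 66≥44, size 1360≥781, rent 1442≤2478).

A, C, F, G, H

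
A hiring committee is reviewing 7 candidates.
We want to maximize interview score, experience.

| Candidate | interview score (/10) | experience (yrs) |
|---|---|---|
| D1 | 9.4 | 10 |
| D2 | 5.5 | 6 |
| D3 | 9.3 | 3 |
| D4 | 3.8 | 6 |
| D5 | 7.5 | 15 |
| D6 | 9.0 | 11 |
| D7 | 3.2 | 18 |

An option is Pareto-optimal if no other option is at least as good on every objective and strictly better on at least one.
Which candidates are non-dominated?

D1: not dominated (best interview score).
D2: dominated by D1 (interview score 9.4≥5.5, experience 10≥6).
D3: dominated by D1 (interview score 9.4≥9.3, experience 10≥3).
D4: dominated by D1 (interview score 9.4≥3.8, experience 10≥6).
D5: not dominated.
D6: not dominated.
D7: not dominated (best experience).

D1, D5, D6, D7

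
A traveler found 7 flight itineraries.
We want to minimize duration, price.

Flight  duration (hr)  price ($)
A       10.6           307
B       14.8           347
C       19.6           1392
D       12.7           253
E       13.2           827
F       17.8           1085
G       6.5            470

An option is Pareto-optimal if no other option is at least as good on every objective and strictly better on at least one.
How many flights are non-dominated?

A: not dominated.
B: dominated by A (duration 10.6≤14.8, price 307≤347).
C: dominated by A (duration 10.6≤19.6, price 307≤1392).
D: not dominated (best price).
E: dominated by A (duration 10.6≤13.2, price 307≤827).
F: dominated by A (duration 10.6≤17.8, price 307≤1085).
G: not dominated (best duration).
Pareto-optimal: A, D, G → 3.

3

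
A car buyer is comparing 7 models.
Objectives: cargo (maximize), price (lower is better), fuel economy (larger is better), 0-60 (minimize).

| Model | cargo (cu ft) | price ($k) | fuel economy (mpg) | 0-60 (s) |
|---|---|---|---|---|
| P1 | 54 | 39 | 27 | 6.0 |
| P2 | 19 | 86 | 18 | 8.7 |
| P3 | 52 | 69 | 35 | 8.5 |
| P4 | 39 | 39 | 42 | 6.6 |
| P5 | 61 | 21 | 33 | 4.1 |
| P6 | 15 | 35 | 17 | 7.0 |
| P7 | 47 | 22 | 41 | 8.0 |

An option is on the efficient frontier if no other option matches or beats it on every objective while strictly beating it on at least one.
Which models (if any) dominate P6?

P5: cargo 61≥15, price 21≤35, fuel economy 33≥17, 0-60 4.1≤7.0 — dominates P6.
Others (P1, P2, P3, P4, P7) are each worse than P6 on at least one objective.

P5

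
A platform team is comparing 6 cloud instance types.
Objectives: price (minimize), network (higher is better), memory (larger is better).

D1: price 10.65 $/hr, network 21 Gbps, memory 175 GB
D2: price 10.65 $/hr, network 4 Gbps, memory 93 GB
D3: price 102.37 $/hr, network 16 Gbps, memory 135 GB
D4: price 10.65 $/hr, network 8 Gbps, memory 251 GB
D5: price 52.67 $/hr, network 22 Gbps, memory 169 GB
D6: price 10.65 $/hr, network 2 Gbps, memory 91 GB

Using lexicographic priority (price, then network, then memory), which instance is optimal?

First minimize price: best is 10.65, kept {D1, D2, D4, D6}.
Then maximize network: best is 21, kept {D1}.

D1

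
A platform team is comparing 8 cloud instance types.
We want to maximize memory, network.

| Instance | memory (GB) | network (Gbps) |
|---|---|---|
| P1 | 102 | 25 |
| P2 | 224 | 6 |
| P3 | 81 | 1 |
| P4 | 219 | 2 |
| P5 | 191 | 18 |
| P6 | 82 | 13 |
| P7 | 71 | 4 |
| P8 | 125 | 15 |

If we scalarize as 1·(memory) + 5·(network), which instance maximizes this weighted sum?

P1: 1·102 + 5·25 = 227
P2: 1·224 + 5·6 = 254
P3: 1·81 + 5·1 = 86
P4: 1·219 + 5·2 = 229
P5: 1·191 + 5·18 = 281
P6: 1·82 + 5·13 = 147
P7: 1·71 + 5·4 = 91
P8: 1·125 + 5·15 = 200
Highest: P5 at 281.

P5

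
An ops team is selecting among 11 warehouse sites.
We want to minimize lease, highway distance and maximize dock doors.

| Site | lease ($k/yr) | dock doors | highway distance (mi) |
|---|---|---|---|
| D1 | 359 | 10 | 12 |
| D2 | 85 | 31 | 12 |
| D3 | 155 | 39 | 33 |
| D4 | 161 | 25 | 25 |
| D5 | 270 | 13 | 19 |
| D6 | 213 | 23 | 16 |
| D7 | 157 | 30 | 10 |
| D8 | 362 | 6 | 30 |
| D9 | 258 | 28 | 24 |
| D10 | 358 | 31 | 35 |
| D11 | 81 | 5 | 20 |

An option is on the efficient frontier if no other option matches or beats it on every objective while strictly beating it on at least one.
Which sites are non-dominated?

D2, D3, D7, D11

D1: dominated by D2 (lease 85≤359, dock doors 31≥10, highway distance 12≤12).
D2: not dominated.
D3: not dominated (best dock doors).
D4: dominated by D2 (lease 85≤161, dock doors 31≥25, highway distance 12≤25).
D5: dominated by D2 (lease 85≤270, dock doors 31≥13, highway distance 12≤19).
D6: dominated by D2 (lease 85≤213, dock doors 31≥23, highway distance 12≤16).
D7: not dominated (best highway distance).
D8: dominated by D1 (lease 359≤362, dock doors 10≥6, highway distance 12≤30).
D9: dominated by D2 (lease 85≤258, dock doors 31≥28, highway distance 12≤24).
D10: dominated by D2 (lease 85≤358, dock doors 31≥31, highway distance 12≤35).
D11: not dominated (best lease).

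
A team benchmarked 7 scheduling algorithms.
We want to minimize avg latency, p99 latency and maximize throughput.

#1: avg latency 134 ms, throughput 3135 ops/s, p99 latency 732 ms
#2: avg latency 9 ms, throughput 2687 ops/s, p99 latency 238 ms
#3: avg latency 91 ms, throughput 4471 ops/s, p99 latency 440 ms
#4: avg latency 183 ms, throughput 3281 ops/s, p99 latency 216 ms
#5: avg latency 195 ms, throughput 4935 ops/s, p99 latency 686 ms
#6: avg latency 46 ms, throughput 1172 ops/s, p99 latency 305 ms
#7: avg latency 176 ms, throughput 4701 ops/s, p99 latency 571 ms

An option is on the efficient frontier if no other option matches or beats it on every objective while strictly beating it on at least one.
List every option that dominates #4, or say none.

#1: worse on throughput (3135 vs 3281).
#2: worse on throughput (2687 vs 3281).
#3: worse on p99 latency (440 vs 216).
#5: worse on avg latency (195 vs 183).
#6: worse on throughput (1172 vs 3281).
#7: worse on p99 latency (571 vs 216).
No option dominates #4.

none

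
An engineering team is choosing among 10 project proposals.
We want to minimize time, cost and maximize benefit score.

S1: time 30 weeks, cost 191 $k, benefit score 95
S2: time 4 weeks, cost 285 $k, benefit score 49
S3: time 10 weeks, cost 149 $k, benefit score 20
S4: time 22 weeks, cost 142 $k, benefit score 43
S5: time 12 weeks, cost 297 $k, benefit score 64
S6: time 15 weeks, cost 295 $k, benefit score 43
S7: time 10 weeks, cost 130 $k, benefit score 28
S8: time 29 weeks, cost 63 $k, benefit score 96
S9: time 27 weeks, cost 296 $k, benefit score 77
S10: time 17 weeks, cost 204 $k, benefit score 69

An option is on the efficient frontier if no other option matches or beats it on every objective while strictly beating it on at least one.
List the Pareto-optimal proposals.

S1: dominated by S8 (time 29≤30, cost 63≤191, benefit score 96≥95).
S2: not dominated (best time).
S3: dominated by S7 (time 10≤10, cost 130≤149, benefit score 28≥20).
S4: not dominated.
S5: not dominated.
S6: dominated by S2 (time 4≤15, cost 285≤295, benefit score 49≥43).
S7: not dominated.
S8: not dominated (best cost).
S9: not dominated.
S10: not dominated.

S2, S4, S5, S7, S8, S9, S10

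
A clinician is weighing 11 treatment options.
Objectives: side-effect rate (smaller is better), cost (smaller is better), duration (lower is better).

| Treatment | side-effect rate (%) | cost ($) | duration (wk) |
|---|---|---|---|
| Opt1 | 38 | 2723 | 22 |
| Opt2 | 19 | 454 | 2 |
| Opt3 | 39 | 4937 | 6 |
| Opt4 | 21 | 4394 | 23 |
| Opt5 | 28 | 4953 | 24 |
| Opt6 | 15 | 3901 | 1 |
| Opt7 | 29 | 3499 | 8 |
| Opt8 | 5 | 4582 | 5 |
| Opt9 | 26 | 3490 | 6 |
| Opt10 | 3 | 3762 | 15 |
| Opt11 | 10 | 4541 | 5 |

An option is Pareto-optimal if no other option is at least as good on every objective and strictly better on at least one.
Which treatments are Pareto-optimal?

Opt2, Opt6, Opt8, Opt10, Opt11

Opt1: dominated by Opt2 (side-effect rate 19≤38, cost 454≤2723, duration 2≤22).
Opt2: not dominated (best cost).
Opt3: dominated by Opt2 (side-effect rate 19≤39, cost 454≤4937, duration 2≤6).
Opt4: dominated by Opt2 (side-effect rate 19≤21, cost 454≤4394, duration 2≤23).
Opt5: dominated by Opt2 (side-effect rate 19≤28, cost 454≤4953, duration 2≤24).
Opt6: not dominated (best duration).
Opt7: dominated by Opt2 (side-effect rate 19≤29, cost 454≤3499, duration 2≤8).
Opt8: not dominated.
Opt9: dominated by Opt2 (side-effect rate 19≤26, cost 454≤3490, duration 2≤6).
Opt10: not dominated (best side-effect rate).
Opt11: not dominated.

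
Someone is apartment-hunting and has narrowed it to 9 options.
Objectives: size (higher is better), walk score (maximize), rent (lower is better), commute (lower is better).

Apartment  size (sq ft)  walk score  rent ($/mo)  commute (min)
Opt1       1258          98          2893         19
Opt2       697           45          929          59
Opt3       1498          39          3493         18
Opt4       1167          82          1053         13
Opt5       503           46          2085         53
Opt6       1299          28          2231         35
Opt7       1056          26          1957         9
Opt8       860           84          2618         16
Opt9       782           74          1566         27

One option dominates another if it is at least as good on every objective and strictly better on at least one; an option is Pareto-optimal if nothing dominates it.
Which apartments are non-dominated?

Opt1: not dominated (best walk score).
Opt2: not dominated (best rent).
Opt3: not dominated (best size).
Opt4: not dominated.
Opt5: dominated by Opt4 (size 1167≥503, walk score 82≥46, rent 1053≤2085, commute 13≤53).
Opt6: not dominated.
Opt7: not dominated (best commute).
Opt8: not dominated.
Opt9: dominated by Opt4 (size 1167≥782, walk score 82≥74, rent 1053≤1566, commute 13≤27).

Opt1, Opt2, Opt3, Opt4, Opt6, Opt7, Opt8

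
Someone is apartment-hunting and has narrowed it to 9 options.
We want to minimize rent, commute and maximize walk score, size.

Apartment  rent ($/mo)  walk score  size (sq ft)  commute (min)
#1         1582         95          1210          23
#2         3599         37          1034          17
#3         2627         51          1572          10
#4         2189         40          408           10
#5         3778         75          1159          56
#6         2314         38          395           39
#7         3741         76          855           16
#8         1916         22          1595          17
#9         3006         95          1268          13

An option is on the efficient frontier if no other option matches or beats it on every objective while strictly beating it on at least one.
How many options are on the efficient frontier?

#1: not dominated (best rent).
#2: dominated by #3 (rent 2627≤3599, walk score 51≥37, size 1572≥1034, commute 10≤17).
#3: not dominated.
#4: not dominated.
#5: dominated by #1 (rent 1582≤3778, walk score 95≥75, size 1210≥1159, commute 23≤56).
#6: dominated by #1 (rent 1582≤2314, walk score 95≥38, size 1210≥395, commute 23≤39).
#7: dominated by #9 (rent 3006≤3741, walk score 95≥76, size 1268≥855, commute 13≤16).
#8: not dominated (best size).
#9: not dominated.
Pareto-optimal: #1, #3, #4, #8, #9 → 5.

5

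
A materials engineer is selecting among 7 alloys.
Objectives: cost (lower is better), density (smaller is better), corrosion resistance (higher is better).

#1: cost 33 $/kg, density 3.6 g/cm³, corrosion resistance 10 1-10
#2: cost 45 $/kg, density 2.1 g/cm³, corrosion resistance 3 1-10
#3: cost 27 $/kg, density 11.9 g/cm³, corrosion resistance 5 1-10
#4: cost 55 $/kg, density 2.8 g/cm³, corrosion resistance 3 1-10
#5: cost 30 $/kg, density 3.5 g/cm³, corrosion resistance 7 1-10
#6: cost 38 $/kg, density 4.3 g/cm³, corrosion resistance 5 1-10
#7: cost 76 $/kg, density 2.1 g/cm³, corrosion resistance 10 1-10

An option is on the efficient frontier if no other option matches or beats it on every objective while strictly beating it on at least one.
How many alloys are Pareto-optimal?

#1: not dominated.
#2: not dominated.
#3: not dominated (best cost).
#4: dominated by #2 (cost 45≤55, density 2.1≤2.8, corrosion resistance 3≥3).
#5: not dominated.
#6: dominated by #1 (cost 33≤38, density 3.6≤4.3, corrosion resistance 10≥5).
#7: not dominated.
Pareto-optimal: #1, #2, #3, #5, #7 → 5.

5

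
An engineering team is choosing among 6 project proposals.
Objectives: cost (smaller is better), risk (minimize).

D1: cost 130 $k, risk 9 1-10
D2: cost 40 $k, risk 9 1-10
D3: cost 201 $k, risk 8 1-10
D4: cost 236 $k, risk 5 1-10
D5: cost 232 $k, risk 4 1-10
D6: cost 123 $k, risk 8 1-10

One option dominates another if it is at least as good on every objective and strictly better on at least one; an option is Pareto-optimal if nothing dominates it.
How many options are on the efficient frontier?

D1: dominated by D2 (cost 40≤130, risk 9≤9).
D2: not dominated (best cost).
D3: dominated by D6 (cost 123≤201, risk 8≤8).
D4: dominated by D5 (cost 232≤236, risk 4≤5).
D5: not dominated (best risk).
D6: not dominated.
Pareto-optimal: D2, D5, D6 → 3.

3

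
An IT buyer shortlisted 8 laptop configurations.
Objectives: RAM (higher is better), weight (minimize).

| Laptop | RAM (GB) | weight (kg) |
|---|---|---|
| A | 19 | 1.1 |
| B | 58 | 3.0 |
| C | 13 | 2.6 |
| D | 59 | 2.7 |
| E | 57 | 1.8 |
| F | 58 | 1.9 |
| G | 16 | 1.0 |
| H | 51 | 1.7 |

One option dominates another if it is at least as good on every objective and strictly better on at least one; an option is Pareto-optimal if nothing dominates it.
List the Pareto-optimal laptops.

A: not dominated.
B: dominated by D (RAM 59≥58, weight 2.7≤3.0).
C: dominated by A (RAM 19≥13, weight 1.1≤2.6).
D: not dominated (best RAM).
E: not dominated.
F: not dominated.
G: not dominated (best weight).
H: not dominated.

A, D, E, F, G, H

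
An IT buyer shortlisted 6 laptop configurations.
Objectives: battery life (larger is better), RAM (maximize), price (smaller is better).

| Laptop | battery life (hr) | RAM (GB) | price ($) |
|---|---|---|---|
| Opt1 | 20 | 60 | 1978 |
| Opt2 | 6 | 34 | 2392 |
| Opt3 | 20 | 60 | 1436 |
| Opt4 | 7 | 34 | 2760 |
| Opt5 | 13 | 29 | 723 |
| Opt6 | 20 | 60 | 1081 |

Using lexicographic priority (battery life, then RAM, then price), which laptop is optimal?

Opt6

First maximize battery life: best is 20, kept {Opt1, Opt3, Opt6}.
Then maximize RAM: best is 60, kept {Opt1, Opt3, Opt6}.
Then minimize price: best is 1081, kept {Opt6}.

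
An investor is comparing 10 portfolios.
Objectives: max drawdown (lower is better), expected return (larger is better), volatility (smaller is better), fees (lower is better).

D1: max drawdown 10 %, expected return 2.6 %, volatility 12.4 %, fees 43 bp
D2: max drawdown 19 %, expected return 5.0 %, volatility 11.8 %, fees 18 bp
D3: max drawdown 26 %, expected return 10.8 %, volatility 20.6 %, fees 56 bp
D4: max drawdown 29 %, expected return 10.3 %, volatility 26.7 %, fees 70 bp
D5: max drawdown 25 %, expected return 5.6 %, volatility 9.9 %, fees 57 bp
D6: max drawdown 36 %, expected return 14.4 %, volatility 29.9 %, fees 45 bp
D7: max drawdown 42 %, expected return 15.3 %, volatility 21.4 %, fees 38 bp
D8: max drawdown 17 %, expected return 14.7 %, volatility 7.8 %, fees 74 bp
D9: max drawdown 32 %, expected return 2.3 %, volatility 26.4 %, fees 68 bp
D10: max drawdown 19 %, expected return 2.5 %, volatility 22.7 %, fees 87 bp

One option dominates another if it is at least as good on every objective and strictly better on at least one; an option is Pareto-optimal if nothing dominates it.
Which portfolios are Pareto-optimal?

D1: not dominated (best max drawdown).
D2: not dominated (best fees).
D3: not dominated.
D4: dominated by D3 (max drawdown 26≤29, expected return 10.8≥10.3, volatility 20.6≤26.7, fees 56≤70).
D5: not dominated.
D6: not dominated.
D7: not dominated (best expected return).
D8: not dominated (best volatility).
D9: dominated by D1 (max drawdown 10≤32, expected return 2.6≥2.3, volatility 12.4≤26.4, fees 43≤68).
D10: dominated by D1 (max drawdown 10≤19, expected return 2.6≥2.5, volatility 12.4≤22.7, fees 43≤87).

D1, D2, D3, D5, D6, D7, D8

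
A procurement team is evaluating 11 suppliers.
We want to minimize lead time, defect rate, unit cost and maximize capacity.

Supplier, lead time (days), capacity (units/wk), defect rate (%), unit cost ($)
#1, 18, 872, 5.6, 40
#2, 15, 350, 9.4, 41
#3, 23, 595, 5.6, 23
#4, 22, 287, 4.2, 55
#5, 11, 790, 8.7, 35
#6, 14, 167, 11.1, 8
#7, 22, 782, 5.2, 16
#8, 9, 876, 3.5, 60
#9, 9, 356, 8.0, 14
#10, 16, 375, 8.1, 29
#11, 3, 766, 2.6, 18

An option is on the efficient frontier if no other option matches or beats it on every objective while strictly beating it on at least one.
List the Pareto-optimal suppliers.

#1: not dominated.
#2: dominated by #5 (lead time 11≤15, capacity 790≥350, defect rate 8.7≤9.4, unit cost 35≤41).
#3: dominated by #7 (lead time 22≤23, capacity 782≥595, defect rate 5.2≤5.6, unit cost 16≤23).
#4: dominated by #11 (lead time 3≤22, capacity 766≥287, defect rate 2.6≤4.2, unit cost 18≤55).
#5: not dominated.
#6: not dominated (best unit cost).
#7: not dominated.
#8: not dominated (best capacity).
#9: not dominated.
#10: dominated by #11 (lead time 3≤16, capacity 766≥375, defect rate 2.6≤8.1, unit cost 18≤29).
#11: not dominated (best lead time).

#1, #5, #6, #7, #8, #9, #11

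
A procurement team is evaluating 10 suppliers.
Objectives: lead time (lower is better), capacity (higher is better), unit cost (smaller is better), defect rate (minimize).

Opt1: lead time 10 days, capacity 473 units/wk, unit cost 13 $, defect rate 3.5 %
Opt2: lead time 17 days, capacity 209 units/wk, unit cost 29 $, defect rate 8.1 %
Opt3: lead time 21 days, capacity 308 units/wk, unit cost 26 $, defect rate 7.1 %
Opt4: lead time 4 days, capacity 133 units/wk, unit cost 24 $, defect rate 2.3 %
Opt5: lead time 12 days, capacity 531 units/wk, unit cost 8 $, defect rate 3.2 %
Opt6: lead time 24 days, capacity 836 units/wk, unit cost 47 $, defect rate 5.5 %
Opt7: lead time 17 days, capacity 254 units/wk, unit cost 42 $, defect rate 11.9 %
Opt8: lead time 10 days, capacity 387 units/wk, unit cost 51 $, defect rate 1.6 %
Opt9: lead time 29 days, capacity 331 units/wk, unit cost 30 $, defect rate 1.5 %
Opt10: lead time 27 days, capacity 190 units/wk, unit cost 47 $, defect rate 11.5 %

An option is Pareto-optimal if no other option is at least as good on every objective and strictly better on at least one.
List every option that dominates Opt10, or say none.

Opt1, Opt2, Opt3, Opt5, Opt6

Opt1: lead time 10≤27, capacity 473≥190, unit cost 13≤47, defect rate 3.5≤11.5 — dominates Opt10.
Opt2: lead time 17≤27, capacity 209≥190, unit cost 29≤47, defect rate 8.1≤11.5 — dominates Opt10.
Opt3: lead time 21≤27, capacity 308≥190, unit cost 26≤47, defect rate 7.1≤11.5 — dominates Opt10.
Opt5: lead time 12≤27, capacity 531≥190, unit cost 8≤47, defect rate 3.2≤11.5 — dominates Opt10.
Opt6: lead time 24≤27, capacity 836≥190, unit cost 47≤47, defect rate 5.5≤11.5 — dominates Opt10.
Others (Opt4, Opt7, Opt8, Opt9) are each worse than Opt10 on at least one objective.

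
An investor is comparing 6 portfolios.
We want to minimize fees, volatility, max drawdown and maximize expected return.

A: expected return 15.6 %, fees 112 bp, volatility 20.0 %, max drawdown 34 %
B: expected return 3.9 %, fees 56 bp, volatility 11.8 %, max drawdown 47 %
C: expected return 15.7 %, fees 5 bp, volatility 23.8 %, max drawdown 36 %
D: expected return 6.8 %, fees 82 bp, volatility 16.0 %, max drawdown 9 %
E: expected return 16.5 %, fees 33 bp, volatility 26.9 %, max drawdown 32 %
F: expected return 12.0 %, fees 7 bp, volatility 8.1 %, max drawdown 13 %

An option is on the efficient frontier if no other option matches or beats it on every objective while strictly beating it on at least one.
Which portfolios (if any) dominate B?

F

F: expected return 12.0≥3.9, fees 7≤56, volatility 8.1≤11.8, max drawdown 13≤47 — dominates B.
Others (A, C, D, E) are each worse than B on at least one objective.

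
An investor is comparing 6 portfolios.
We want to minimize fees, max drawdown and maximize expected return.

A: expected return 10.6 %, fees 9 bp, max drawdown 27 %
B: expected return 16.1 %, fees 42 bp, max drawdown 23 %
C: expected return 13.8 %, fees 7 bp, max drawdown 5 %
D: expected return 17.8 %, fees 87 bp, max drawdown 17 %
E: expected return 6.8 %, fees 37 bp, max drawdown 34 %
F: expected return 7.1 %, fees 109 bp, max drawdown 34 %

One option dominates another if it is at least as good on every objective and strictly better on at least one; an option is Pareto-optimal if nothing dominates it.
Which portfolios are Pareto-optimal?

A: dominated by C (expected return 13.8≥10.6, fees 7≤9, max drawdown 5≤27).
B: not dominated.
C: not dominated (best fees).
D: not dominated (best expected return).
E: dominated by A (expected return 10.6≥6.8, fees 9≤37, max drawdown 27≤34).
F: dominated by A (expected return 10.6≥7.1, fees 9≤109, max drawdown 27≤34).

B, C, D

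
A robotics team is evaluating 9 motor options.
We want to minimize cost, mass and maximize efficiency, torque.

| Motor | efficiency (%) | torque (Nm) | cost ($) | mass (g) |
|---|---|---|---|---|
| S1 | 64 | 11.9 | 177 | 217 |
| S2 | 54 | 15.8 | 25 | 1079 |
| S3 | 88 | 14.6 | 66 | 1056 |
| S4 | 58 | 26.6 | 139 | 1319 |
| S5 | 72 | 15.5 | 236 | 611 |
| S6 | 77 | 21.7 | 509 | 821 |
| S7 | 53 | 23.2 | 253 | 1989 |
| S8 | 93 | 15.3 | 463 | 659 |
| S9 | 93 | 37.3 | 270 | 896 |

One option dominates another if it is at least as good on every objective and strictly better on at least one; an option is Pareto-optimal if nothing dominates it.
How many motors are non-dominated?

S1: not dominated (best mass).
S2: not dominated (best cost).
S3: not dominated.
S4: not dominated.
S5: not dominated.
S6: not dominated.
S7: dominated by S4 (efficiency 58≥53, torque 26.6≥23.2, cost 139≤253, mass 1319≤1989).
S8: not dominated.
S9: not dominated (best torque).
Pareto-optimal: S1, S2, S3, S4, S5, S6, S8, S9 → 8.

8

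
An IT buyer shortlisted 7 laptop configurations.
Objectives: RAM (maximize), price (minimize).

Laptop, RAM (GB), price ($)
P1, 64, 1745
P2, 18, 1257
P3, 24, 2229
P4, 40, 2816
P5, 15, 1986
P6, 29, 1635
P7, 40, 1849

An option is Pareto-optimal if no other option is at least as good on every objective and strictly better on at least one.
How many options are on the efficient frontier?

P1: not dominated (best RAM).
P2: not dominated (best price).
P3: dominated by P1 (RAM 64≥24, price 1745≤2229).
P4: dominated by P1 (RAM 64≥40, price 1745≤2816).
P5: dominated by P1 (RAM 64≥15, price 1745≤1986).
P6: not dominated.
P7: dominated by P1 (RAM 64≥40, price 1745≤1849).
Pareto-optimal: P1, P2, P6 → 3.

3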